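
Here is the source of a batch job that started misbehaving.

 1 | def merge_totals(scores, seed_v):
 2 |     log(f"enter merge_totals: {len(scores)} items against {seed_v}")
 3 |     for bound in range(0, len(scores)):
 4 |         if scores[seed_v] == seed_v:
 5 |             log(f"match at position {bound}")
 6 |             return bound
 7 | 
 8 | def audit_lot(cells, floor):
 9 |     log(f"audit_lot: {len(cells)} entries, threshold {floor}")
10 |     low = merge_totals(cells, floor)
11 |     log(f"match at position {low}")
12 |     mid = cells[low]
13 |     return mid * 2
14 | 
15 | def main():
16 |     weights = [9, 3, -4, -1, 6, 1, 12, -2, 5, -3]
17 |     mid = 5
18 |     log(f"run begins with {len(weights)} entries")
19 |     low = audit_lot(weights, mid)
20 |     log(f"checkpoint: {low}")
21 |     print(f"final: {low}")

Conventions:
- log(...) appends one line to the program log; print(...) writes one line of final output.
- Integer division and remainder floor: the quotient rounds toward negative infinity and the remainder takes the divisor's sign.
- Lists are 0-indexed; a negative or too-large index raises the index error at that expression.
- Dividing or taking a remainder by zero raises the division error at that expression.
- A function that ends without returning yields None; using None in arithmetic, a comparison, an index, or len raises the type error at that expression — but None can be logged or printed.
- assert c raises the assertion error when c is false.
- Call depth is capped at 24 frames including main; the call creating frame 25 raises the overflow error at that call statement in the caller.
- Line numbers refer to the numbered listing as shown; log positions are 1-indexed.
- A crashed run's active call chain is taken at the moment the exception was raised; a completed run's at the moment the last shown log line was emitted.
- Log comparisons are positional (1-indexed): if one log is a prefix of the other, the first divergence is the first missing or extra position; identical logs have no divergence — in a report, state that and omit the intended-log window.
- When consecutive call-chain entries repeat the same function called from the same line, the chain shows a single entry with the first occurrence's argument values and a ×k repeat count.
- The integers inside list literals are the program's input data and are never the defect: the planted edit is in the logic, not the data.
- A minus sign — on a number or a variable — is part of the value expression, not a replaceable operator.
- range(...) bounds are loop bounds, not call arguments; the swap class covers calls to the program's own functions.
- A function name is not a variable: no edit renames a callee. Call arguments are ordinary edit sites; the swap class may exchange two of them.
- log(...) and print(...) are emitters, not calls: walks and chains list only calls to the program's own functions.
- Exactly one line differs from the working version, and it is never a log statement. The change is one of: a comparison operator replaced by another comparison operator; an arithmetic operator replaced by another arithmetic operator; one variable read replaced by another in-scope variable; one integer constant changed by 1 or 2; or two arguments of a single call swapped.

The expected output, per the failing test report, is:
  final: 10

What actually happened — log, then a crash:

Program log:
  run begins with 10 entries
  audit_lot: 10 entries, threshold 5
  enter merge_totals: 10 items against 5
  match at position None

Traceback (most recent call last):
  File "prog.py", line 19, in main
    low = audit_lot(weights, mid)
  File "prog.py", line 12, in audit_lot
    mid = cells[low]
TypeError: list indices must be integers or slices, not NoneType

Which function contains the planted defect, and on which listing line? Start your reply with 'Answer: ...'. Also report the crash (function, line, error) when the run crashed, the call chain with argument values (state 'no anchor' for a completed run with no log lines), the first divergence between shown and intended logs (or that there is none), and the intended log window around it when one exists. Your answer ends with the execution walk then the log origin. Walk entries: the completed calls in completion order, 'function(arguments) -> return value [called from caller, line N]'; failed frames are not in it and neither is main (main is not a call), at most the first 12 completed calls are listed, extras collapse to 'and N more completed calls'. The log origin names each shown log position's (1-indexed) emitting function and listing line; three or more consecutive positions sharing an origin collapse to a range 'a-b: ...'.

Answer: the defect is in merge_totals at line 4.
Key fact: Log line 4 is where behavior first shows: 'match at position None' appears instead of 'match at position 8'.
Crash: audit_lot, line 12, TypeError.
Call chain: main -> audit_lot([9, 3, -4, -1, 6, 1, 12, -2, 5, -3], 5) (called at line 19).
First divergence: position 4 — the shown line 'match at position None' should read 'match at position 8'.
Intended log window:
  2: audit_lot: 10 entries, threshold 5
  3: enter merge_totals: 10 items against 5
  4: match at position 8
  5: match at position 8
Execution walk:
  merge_totals([9, 3, -4, -1, 6, 1, 12, -2, 5, -3], 5) -> None  [called from audit_lot, line 10]
Log line origins:
  1: logged in main at line 18
  2: logged in audit_lot at line 9
  3: logged in merge_totals at line 2
  4: logged in audit_lot at line 11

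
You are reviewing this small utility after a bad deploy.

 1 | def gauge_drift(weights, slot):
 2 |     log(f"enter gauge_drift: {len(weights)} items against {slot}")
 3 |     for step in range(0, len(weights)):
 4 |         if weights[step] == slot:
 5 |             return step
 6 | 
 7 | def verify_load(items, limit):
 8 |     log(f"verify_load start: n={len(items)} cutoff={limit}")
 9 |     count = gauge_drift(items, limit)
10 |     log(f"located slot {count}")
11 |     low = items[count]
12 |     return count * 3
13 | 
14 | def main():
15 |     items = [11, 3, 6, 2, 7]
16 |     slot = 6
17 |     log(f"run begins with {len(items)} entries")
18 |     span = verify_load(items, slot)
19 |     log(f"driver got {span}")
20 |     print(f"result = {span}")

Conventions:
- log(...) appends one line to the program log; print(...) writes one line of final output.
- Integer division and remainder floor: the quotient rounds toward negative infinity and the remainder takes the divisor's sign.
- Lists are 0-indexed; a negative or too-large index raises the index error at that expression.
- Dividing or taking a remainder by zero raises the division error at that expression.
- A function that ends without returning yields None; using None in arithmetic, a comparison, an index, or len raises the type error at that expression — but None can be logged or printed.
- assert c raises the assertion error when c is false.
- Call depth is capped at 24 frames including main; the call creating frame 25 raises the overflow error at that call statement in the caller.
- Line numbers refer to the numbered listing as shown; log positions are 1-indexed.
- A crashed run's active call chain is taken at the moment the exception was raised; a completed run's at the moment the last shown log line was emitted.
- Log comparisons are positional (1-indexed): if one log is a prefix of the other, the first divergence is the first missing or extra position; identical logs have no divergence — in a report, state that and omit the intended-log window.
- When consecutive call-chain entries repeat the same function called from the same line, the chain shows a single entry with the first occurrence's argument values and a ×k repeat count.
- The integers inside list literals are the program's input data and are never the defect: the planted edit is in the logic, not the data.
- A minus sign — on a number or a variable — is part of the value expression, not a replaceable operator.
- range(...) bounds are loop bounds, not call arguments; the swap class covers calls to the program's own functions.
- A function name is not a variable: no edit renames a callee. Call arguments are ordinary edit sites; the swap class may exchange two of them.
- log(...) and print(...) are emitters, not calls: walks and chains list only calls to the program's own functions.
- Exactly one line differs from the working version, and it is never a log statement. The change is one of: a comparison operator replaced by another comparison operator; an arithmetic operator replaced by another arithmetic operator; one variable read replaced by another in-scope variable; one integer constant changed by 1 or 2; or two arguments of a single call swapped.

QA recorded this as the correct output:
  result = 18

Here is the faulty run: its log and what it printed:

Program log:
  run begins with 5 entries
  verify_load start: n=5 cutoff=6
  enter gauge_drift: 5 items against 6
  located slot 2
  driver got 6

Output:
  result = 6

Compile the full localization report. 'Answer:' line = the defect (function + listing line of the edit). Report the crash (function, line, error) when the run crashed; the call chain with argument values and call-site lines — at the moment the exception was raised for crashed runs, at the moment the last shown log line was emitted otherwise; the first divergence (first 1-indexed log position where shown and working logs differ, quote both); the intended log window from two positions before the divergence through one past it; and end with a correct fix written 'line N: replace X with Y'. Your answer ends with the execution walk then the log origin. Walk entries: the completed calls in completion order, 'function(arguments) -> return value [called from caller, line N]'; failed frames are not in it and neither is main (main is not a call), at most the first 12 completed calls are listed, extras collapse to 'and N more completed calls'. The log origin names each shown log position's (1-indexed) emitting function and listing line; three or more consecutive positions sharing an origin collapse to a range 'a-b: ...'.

Answer: the defect is in verify_load at line 12.
Key fact: The log first diverges at position 5: the faulty run prints 'driver got 6' where the working version prints 'driver got 18'.
Call chain: main.
First divergence: position 5 — shown 'driver got 6', intended 'driver got 18'.
Intended log window:
  3: enter gauge_drift: 5 items against 6
  4: located slot 2
  5: driver got 18
Execution walk:
  gauge_drift([11, 3, 6, 2, 7], 6) -> 2  [called from verify_load, line 9]
  verify_load([11, 3, 6, 2, 7], 6) -> 6  [called from main, line 18]
Log line origins:
  1: emitted by main (line 17)
  2: emitted by verify_load (line 8)
  3: emitted by gauge_drift (line 2)
  4: emitted by verify_load (line 10)
  5: emitted by main (line 19)
A correct fix: line 12: replace `count` with `low`.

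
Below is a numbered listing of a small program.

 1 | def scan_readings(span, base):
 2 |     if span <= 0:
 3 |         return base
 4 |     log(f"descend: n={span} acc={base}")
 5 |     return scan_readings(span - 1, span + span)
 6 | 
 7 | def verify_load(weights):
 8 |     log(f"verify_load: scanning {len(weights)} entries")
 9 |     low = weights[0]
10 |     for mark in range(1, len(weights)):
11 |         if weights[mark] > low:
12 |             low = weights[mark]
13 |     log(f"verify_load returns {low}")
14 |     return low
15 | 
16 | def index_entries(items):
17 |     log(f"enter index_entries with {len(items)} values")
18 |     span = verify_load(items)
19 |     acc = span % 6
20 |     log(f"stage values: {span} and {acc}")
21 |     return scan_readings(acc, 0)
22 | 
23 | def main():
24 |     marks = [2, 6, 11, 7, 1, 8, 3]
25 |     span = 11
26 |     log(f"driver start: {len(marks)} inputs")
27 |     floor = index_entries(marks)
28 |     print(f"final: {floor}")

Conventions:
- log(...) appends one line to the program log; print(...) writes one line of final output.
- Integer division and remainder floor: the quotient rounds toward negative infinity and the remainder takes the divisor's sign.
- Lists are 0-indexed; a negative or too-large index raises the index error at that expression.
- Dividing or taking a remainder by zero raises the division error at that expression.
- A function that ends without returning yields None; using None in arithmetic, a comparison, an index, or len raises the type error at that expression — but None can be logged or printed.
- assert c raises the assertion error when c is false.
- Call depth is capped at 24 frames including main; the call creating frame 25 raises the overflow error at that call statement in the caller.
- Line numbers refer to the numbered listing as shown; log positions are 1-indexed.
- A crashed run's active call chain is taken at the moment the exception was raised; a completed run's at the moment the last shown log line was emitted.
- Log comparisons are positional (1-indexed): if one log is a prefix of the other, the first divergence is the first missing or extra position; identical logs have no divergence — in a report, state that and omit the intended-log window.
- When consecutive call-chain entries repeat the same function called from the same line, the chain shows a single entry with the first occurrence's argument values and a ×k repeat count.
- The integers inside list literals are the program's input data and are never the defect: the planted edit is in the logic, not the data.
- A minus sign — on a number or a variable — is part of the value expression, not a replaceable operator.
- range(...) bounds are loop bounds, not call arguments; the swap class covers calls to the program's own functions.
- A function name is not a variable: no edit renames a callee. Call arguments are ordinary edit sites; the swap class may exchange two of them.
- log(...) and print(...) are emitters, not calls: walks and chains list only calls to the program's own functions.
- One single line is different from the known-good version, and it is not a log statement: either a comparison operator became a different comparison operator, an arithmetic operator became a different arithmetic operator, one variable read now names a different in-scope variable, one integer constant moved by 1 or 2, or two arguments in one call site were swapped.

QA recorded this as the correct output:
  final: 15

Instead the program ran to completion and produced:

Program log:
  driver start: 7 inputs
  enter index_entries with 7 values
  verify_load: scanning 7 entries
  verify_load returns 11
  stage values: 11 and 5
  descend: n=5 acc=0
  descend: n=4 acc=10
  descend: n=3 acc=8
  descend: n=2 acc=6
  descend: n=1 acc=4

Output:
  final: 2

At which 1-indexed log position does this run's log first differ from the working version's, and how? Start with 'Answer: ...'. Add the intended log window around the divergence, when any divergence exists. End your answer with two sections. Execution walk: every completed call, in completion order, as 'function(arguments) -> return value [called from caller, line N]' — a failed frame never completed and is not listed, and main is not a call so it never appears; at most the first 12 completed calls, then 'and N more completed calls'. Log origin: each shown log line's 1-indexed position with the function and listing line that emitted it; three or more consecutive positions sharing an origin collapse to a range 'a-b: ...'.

Answer: position 7 — the shown line 'descend: n=4 acc=10' should read 'descend: n=4 acc=5'.
Intended log window:
  5: stage values: 11 and 5
  6: descend: n=5 acc=0
  7: descend: n=4 acc=5
  8: descend: n=3 acc=9
Execution walk:
  verify_load([2, 6, 11, 7, 1, 8, 3]) -> 11  [called from index_entries, line 18]
  scan_readings(0, 2) -> 2  [called from scan_readings, line 5]
  scan_readings(1, 4) -> 2  [called from scan_readings, line 5]
  scan_readings(2, 6) -> 2  [called from scan_readings, line 5]
  scan_readings(3, 8) -> 2  [called from scan_readings, line 5]
  scan_readings(4, 10) -> 2  [called from scan_readings, line 5]
  scan_readings(5, 0) -> 2  [called from index_entries, line 21]
  index_entries([2, 6, 11, 7, 1, 8, 3]) -> 2  [called from main, line 27]
Log origins:
  1: logged in main at line 26
  2: logged in index_entries at line 17
  3: logged in verify_load at line 8
  4: logged in verify_load at line 13
  5: logged in index_entries at line 20
  6-10: logged in scan_readings at line 4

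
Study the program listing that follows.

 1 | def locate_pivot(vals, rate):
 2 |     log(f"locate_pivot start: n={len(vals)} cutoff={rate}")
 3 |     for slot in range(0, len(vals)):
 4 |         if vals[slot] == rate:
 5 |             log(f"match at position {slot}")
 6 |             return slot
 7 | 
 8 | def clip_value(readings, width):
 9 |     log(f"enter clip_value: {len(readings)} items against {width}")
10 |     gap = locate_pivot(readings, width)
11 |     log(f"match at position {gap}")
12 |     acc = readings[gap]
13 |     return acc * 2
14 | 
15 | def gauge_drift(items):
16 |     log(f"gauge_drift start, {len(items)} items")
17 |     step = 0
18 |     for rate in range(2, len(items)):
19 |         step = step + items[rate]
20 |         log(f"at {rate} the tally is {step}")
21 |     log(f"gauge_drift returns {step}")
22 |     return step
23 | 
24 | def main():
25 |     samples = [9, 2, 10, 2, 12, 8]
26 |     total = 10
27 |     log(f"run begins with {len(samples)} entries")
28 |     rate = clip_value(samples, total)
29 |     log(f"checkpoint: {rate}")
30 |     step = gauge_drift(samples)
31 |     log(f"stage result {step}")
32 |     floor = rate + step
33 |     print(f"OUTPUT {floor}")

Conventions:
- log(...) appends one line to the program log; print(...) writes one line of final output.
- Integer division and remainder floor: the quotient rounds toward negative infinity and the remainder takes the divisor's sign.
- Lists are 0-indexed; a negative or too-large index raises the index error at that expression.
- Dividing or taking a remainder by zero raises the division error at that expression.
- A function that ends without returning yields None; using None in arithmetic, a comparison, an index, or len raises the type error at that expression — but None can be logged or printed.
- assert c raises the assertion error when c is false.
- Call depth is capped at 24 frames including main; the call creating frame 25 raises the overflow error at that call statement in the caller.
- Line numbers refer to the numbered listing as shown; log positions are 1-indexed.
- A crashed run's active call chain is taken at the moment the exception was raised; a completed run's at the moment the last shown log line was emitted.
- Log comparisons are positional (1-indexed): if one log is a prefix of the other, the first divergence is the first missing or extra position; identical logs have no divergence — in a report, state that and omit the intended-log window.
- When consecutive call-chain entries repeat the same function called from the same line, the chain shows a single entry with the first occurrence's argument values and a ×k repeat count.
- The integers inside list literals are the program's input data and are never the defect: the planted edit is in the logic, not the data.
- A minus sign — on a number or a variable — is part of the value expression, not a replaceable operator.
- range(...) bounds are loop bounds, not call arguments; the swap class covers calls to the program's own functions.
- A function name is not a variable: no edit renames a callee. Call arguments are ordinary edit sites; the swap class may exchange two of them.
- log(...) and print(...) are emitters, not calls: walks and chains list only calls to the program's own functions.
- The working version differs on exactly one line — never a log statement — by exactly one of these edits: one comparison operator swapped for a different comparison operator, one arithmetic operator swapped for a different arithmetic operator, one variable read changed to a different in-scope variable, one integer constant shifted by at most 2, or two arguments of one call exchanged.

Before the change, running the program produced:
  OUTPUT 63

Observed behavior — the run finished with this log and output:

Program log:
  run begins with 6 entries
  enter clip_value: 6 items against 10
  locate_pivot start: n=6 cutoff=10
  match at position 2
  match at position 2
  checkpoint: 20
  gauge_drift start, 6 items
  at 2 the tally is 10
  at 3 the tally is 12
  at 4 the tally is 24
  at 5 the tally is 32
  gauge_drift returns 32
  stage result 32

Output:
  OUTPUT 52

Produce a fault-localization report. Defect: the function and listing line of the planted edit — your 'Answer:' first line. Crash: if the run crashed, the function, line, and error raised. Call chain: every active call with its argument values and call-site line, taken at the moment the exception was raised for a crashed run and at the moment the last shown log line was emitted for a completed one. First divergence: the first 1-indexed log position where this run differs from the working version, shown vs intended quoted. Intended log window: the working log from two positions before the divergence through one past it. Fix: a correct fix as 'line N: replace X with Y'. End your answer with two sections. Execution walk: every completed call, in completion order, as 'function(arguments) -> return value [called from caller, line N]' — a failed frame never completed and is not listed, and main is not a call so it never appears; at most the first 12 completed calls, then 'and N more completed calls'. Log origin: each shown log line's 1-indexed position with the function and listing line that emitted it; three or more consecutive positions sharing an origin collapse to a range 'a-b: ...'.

Answer: the defect is in gauge_drift at line 18.
Key fact: Log line 8 is where behavior first shows: 'at 2 the tally is 10' appears instead of 'at 0 the tally is 9'.
Call chain: main.
First divergence: position 8 — the shown line 'at 2 the tally is 10' should read 'at 0 the tally is 9'.
Intended log window:
  6: checkpoint: 20
  7: gauge_drift start, 6 items
  8: at 0 the tally is 9
  9: at 1 the tally is 11
Execution walk:
  locate_pivot([9, 2, 10, 2, 12, 8], 10) -> 2  [called from clip_value, line 10]
  clip_value([9, 2, 10, 2, 12, 8], 10) -> 20  [called from main, line 28]
  gauge_drift([9, 2, 10, 2, 12, 8]) -> 32  [called from main, line 30]
Log origin:
  1: from main, line 27
  2: from clip_value, line 9
  3: from locate_pivot, line 2
  4: from locate_pivot, line 5
  5: from clip_value, line 11
  6: from main, line 29
  7: from gauge_drift, line 16
  8-11: from gauge_drift, line 20
  12: from gauge_drift, line 21
  13: from main, line 31
A correct fix: line 18: replace `2` with `0`.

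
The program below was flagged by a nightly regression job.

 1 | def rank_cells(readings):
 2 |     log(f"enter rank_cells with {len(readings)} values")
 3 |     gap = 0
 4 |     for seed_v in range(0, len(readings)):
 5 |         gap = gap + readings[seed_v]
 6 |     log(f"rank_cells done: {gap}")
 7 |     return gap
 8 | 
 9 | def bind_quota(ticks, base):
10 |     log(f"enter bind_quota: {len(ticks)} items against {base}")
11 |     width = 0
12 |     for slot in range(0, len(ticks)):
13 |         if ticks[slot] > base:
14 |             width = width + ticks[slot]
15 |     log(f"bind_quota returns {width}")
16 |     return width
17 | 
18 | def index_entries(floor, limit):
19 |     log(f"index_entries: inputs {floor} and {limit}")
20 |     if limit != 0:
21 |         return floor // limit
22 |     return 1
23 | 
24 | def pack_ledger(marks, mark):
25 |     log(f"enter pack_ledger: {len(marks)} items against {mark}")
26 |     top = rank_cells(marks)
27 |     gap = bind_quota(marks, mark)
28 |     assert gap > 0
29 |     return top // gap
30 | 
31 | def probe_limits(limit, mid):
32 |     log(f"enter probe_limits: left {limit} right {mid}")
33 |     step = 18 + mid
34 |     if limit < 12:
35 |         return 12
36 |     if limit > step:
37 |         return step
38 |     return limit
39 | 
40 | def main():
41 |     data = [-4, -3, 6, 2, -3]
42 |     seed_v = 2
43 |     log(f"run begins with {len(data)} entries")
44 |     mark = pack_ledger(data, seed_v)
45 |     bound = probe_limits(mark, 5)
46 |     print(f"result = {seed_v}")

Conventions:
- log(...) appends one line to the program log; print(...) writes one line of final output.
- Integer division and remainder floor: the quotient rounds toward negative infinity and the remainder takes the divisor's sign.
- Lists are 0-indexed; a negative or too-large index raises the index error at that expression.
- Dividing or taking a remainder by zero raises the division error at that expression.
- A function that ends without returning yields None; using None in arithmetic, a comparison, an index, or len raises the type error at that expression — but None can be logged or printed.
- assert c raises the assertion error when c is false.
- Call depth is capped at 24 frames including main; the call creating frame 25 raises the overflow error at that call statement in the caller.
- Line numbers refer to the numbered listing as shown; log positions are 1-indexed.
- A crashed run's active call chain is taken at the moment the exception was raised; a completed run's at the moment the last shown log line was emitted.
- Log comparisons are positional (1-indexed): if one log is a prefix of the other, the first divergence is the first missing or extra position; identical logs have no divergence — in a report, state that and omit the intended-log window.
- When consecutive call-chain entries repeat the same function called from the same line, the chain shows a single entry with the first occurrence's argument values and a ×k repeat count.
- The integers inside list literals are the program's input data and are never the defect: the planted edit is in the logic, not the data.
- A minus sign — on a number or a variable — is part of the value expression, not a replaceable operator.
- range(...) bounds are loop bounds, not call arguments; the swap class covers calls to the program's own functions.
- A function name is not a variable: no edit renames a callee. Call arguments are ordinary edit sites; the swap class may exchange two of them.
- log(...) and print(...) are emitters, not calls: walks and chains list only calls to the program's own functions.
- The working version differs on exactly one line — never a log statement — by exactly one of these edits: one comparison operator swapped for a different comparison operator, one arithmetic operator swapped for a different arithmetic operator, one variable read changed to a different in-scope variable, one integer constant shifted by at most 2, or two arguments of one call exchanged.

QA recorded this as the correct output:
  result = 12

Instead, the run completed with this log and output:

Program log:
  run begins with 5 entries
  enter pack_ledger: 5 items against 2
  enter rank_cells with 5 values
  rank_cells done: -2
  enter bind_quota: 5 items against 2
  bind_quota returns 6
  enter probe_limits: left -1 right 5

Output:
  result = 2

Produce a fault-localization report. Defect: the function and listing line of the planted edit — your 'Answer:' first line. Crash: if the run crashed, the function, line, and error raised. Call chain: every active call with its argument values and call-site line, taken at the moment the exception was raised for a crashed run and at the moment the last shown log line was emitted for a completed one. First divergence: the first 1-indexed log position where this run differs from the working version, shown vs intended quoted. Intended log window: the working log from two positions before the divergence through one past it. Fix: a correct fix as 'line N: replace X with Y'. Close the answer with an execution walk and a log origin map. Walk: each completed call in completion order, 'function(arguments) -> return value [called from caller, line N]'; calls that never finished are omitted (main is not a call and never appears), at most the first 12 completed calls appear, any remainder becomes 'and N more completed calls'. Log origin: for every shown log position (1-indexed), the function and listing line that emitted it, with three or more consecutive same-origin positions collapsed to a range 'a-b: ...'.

Answer: the defect is in main at line 46.
Core observation: The two runs log identically and part ways only at the printed values.
Call chain: main -> probe_limits(-1, 5) (called at line 45).
First divergence: none — the logs agree in full.
Execution walk:
  rank_cells([-4, -3, 6, 2, -3]) -> -2  [called from pack_ledger, line 26]
  bind_quota([-4, -3, 6, 2, -3], 2) -> 6  [called from pack_ledger, line 27]
  pack_ledger([-4, -3, 6, 2, -3], 2) -> -1  [called from main, line 44]
  probe_limits(-1, 5) -> 12  [called from main, line 45]
Origin of each log line:
  1: logged in main at line 43
  2: logged in pack_ledger at line 25
  3: logged in rank_cells at line 2
  4: logged in rank_cells at line 6
  5: logged in bind_quota at line 10
  6: logged in bind_quota at line 15
  7: logged in probe_limits at line 32
A correct fix: line 46: replace `seed_v` with `bound`.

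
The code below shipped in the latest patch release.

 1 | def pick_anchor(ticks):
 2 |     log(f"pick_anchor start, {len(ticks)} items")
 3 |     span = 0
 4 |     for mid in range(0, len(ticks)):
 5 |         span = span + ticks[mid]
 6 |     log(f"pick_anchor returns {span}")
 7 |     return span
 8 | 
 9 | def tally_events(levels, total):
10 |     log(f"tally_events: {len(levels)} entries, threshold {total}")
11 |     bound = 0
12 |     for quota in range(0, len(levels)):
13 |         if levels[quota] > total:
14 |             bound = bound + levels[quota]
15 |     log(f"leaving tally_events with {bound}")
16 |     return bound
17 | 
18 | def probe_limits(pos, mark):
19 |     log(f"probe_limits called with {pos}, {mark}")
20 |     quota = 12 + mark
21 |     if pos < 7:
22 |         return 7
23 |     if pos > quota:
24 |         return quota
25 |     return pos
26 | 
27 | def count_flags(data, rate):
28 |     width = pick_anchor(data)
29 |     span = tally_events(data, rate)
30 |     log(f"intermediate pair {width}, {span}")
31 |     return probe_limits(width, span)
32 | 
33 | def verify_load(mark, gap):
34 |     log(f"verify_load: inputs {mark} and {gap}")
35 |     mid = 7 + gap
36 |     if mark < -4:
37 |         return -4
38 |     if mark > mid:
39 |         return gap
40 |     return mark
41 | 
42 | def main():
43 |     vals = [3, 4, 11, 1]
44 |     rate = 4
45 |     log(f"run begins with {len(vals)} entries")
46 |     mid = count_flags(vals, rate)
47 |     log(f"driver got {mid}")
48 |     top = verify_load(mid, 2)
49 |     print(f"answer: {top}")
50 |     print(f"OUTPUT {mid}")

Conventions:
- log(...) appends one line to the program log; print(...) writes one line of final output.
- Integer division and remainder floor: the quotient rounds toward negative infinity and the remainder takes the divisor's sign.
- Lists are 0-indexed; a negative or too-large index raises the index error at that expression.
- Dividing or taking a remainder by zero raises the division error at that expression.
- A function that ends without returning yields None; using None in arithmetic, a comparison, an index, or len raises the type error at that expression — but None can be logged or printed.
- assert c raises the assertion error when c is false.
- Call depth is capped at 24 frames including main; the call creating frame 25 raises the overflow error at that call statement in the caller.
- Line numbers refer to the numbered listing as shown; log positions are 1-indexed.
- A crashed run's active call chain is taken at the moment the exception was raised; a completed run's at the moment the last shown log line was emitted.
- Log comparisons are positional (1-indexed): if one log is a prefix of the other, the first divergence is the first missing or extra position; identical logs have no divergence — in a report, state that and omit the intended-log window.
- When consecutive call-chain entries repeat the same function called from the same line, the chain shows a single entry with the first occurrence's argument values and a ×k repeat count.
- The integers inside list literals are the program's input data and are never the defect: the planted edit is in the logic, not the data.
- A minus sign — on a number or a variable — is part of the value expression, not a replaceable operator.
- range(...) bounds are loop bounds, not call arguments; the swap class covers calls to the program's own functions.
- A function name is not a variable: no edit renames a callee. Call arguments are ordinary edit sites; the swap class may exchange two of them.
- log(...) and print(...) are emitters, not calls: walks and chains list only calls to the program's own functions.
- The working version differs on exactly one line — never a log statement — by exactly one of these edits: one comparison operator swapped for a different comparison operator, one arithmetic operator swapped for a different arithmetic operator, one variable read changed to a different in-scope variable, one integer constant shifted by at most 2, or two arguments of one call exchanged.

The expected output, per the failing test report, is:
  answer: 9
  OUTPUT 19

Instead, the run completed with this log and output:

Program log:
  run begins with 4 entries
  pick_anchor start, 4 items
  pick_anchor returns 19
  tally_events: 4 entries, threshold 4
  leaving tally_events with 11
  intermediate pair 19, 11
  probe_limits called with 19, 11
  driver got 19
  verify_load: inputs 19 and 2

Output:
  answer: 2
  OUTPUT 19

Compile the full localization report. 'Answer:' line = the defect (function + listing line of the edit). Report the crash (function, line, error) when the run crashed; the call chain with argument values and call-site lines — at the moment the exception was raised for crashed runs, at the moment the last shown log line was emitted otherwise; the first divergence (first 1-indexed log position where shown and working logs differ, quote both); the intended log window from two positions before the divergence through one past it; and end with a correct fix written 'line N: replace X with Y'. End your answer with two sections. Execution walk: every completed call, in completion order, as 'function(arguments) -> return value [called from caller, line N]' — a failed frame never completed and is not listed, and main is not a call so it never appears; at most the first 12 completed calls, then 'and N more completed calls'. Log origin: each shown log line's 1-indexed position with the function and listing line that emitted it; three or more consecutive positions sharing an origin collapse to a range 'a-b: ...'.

Answer: the defect is in verify_load at line 39.
Core observation: No log line changed; the fault shows up purely in the output.
Call chain: main -> verify_load(19, 2) (called at line 48).
First divergence: none (the log streams are identical).
Execution walk:
  pick_anchor([3, 4, 11, 1]) -> 19  [called from count_flags, line 28]
  tally_events([3, 4, 11, 1], 4) -> 11  [called from count_flags, line 29]
  probe_limits(19, 11) -> 19  [called from count_flags, line 31]
  count_flags([3, 4, 11, 1], 4) -> 19  [called from main, line 46]
  verify_load(19, 2) -> 2  [called from main, line 48]
Log origins:
  1: from main, line 45
  2: from pick_anchor, line 2
  3: from pick_anchor, line 6
  4: from tally_events, line 10
  5: from tally_events, line 15
  6: from count_flags, line 30
  7: from probe_limits, line 19
  8: from main, line 47
  9: from verify_load, line 34
A correct fix: line 39: replace `gap` with `mid`.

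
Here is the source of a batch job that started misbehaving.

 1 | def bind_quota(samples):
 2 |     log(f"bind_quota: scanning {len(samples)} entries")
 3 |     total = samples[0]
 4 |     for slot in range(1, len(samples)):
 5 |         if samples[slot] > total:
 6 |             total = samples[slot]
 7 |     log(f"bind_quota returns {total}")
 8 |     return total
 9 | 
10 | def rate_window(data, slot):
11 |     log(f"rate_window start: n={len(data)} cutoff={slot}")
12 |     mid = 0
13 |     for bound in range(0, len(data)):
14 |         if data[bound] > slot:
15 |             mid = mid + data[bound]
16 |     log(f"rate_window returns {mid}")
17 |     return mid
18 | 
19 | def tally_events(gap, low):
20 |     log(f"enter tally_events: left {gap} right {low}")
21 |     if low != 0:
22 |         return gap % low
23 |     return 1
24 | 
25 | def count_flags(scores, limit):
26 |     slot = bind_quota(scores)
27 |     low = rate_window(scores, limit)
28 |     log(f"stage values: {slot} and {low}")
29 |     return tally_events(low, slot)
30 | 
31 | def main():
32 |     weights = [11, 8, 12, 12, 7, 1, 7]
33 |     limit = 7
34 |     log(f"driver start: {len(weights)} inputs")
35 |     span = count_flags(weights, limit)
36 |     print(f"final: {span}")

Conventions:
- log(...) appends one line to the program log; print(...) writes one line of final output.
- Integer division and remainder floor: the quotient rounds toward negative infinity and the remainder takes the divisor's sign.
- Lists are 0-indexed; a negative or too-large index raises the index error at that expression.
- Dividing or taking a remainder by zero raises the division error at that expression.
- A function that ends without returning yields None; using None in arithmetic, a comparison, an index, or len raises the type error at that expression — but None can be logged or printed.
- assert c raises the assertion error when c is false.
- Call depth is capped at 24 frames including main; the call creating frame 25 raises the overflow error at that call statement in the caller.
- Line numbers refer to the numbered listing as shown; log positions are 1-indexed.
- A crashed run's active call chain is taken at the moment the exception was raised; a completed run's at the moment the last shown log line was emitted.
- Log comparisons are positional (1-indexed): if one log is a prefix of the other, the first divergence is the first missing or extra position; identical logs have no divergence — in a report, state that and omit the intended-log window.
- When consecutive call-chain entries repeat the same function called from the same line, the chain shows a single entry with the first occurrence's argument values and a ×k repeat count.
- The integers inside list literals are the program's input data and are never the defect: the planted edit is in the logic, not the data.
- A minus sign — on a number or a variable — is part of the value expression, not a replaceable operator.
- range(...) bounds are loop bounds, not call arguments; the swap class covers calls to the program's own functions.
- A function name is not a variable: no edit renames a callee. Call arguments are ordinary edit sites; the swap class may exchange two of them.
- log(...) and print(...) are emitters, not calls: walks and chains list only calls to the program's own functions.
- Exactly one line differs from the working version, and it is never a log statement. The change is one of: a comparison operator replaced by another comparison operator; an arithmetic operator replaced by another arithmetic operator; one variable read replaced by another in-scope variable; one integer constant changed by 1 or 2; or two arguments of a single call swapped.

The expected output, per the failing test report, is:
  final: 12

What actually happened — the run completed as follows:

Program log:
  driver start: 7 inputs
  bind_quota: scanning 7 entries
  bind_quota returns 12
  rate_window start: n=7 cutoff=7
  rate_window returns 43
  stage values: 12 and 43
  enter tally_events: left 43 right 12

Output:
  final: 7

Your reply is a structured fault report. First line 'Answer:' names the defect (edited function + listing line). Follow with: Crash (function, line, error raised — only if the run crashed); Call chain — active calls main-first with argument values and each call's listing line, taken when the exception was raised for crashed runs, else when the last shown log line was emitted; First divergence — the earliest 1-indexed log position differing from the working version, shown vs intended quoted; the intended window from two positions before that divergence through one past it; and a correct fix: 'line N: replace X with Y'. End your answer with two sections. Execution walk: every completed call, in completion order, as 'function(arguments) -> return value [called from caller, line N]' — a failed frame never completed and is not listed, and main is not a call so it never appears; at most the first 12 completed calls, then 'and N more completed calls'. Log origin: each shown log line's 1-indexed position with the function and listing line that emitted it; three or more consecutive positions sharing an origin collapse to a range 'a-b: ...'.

Answer: the defect is in count_flags at line 29.
Key observation: At log position 7 the runs split — shown 'enter tally_events: left 43 right 12', but the working version logs 'enter tally_events: left 12 right 43'.
Call chain: main -> count_flags([11, 8, 12, 12, 7, 1, 7], 7) (called at line 35) -> tally_events(43, 12) (called at line 29).
First divergence: position 7; shown 'enter tally_events: left 43 right 12' vs intended 'enter tally_events: left 12 right 43'.
Intended log window:
  5: rate_window returns 43
  6: stage values: 12 and 43
  7: enter tally_events: left 12 right 43
Execution walk:
  bind_quota([11, 8, 12, 12, 7, 1, 7]) -> 12  [called from count_flags, line 26]
  rate_window([11, 8, 12, 12, 7, 1, 7], 7) -> 43  [called from count_flags, line 27]
  tally_events(43, 12) -> 7  [called from count_flags, line 29]
  count_flags([11, 8, 12, 12, 7, 1, 7], 7) -> 7  [called from main, line 35]
Log origins:
  1 — main, line 34
  2 — bind_quota, line 2
  3 — bind_quota, line 7
  4 — rate_window, line 11
  5 — rate_window, line 16
  6 — count_flags, line 28
  7 — tally_events, line 20
A correct fix: line 29: replace `tally_events(low, slot)` with `tally_events(slot, low)`.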